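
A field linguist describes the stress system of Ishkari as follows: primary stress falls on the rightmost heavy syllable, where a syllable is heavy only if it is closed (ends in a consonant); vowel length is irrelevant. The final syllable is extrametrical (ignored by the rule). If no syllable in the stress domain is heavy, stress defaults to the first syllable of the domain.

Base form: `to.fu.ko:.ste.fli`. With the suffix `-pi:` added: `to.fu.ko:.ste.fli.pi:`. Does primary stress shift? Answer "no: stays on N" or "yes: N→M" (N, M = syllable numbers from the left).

no: stays on 1

Base `to.fu.ko:.ste.fli` (5 syllables):
  The final syllable (5, fli) is extrametrical; the stress domain is syllables 1–4.
  Weights: 1 to L, 2 fu L, 3 ko: L, 4 ste L.
  No heavy syllable in the domain; default to the first syllable of the domain = syllable 1.
  → primary stress on syllable 1.
Suffixed `to.fu.ko:.ste.fli.pi:` (6 syllables):
  The final syllable (6, pi:) is extrametrical; the stress domain is syllables 1–5.
  Weights: 1 to L, 2 fu L, 3 ko: L, 4 ste L, 5 fli L.
  No heavy syllable in the domain; default to the first syllable of the domain = syllable 1.
  → primary stress on syllable 1.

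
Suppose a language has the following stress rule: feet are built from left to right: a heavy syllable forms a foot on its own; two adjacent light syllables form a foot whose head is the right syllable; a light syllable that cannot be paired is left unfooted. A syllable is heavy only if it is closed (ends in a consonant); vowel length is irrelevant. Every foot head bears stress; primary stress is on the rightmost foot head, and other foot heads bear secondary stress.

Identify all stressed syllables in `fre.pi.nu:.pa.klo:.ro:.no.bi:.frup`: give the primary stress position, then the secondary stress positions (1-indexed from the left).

primary 9, secondary 2, 4, 6, 8

Weights: 1 fre L, 2 pi L, 3 nu: L, 4 pa L, 5 klo: L, 6 ro: L, 7 no L, 8 bi: L, 9 frup H.
Parse left to right (heavy = foot alone; LL = one foot; stranded L unfooted): (fre.ˈpi) (nu:.ˈpa) (klo:.ˈro:) (no.ˈbi:) (ˈfrup).
Foot heads: 2, 4, 6, 8, 9.
Primary stress on the rightmost head = syllable 9.
Secondary stress on 2, 4, 6, 8: fre.ˌpi.nu:.ˌpa.klo:.ˌro:.no.ˌbi:.ˈfrup.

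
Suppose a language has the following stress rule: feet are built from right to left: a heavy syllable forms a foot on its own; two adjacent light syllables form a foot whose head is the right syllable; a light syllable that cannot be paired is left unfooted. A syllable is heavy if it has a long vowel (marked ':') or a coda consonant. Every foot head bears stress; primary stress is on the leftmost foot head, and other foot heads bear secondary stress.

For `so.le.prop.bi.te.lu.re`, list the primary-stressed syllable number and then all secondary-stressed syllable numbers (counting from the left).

primary 2, secondary 3, 5, 7

Weights: 1 so L, 2 le L, 3 prop H, 4 bi L, 5 te L, 6 lu L, 7 re L.
Parse right to left (heavy = foot alone; LL = one foot; stranded L unfooted): (so.ˈle) (ˈprop) (bi.ˈte) (lu.ˈre).
Foot heads: 2, 3, 5, 7.
Primary stress on the leftmost head = syllable 2.
Secondary stress on 3, 5, 7: so.ˈle.ˌprop.bi.ˌte.lu.ˌre.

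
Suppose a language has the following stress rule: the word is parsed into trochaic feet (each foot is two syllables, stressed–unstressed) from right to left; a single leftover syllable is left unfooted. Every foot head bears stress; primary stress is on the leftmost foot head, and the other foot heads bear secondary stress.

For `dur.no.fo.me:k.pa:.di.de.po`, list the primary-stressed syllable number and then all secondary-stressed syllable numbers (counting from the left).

primary 1, secondary 3, 5, 7

Parse right to left into trochaic (ˈσσ) feet: (ˈdur.no) (ˈfo.me:k) (ˈpa:.di) (ˈde.po).
Foot heads (stressed positions): 1, 3, 5, 7.
End Rule Leftmost: primary stress on the leftmost head = syllable 1.
Secondary stress on 3, 5, 7: ˈdur.no.ˌfo.me:k.ˌpa:.di.ˌde.po.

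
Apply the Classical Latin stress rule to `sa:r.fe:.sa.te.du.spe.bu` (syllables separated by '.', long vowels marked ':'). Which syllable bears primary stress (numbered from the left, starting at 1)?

5

Classical Latin: stress the penult if heavy (long vowel or closed), else the antepenult.
Weights: 5 du L, 6 spe L, 7 bu L.
The penult (syllable 6, spe) is light, so stress falls on the antepenult (syllable 5, du).
Stress on syllable 5: sa:r.fe:.sa.te.ˈdu.spe.bu.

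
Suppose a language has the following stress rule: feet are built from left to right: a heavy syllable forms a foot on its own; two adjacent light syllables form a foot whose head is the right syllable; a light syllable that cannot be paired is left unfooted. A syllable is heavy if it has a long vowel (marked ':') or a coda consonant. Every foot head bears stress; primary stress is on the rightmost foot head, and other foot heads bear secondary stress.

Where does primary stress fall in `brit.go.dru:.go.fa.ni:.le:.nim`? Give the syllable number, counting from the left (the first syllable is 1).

8

Weights: 1 brit H, 2 go L, 3 dru: H, 4 go L, 5 fa L, 6 ni: H, 7 le: H, 8 nim H.
Parse left to right (heavy = foot alone; LL = one foot; stranded L unfooted): (ˈbrit) go (ˈdru:) (go.ˈfa) (ˈni:) (ˈle:) (ˈnim).
Foot heads: 1, 3, 5, 6, 7, 8.
Primary stress on the rightmost head = syllable 8.
Primary stress: syllable 8 → brit.go.dru:.go.fa.ni:.le:.ˈnim.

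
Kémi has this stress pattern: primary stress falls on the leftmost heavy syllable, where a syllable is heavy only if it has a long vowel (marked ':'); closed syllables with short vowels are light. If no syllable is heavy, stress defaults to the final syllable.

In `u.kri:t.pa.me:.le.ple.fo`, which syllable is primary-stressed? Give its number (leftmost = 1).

Weights: 1 u L, 2 kri:t H, 3 pa L, 4 me: H, 5 le L, 6 ple L, 7 fo L.
Heavy syllables in the domain: 2, 4. The leftmost is syllable 2 (kri:t).
Primary stress: syllable 2 → u.ˈkri:t.pa.me:.le.ple.fo.

2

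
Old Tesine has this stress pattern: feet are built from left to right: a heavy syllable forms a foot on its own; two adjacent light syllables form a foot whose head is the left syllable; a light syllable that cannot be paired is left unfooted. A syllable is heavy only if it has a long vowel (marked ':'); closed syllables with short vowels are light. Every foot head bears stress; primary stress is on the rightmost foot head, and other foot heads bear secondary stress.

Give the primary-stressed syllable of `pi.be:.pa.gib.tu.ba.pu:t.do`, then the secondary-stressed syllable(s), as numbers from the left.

primary 7, secondary 2, 3, 5

Weights: 1 pi L, 2 be: H, 3 pa L, 4 gib L, 5 tu L, 6 ba L, 7 pu:t H, 8 do L.
Parse left to right (heavy = foot alone; LL = one foot; stranded L unfooted): pi (ˈbe:) (ˈpa.gib) (ˈtu.ba) (ˈpu:t) do.
Foot heads: 2, 3, 5, 7.
Primary stress on the rightmost head = syllable 7.
Secondary stress on 2, 3, 5: pi.ˌbe:.ˌpa.gib.ˌtu.ba.ˈpu:t.do.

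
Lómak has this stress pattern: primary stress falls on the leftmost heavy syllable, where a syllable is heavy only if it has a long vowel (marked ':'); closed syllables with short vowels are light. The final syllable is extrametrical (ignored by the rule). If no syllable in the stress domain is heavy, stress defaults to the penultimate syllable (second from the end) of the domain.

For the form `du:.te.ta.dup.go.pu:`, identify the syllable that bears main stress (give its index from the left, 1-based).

The final syllable (6, pu:) is extrametrical; the stress domain is syllables 1–5.
Weights: 1 du: H, 2 te L, 3 ta L, 4 dup L, 5 go L.
Heavy syllables in the domain: 1. The leftmost is syllable 1 (du:).
Primary stress: syllable 1 → ˈdu:.te.ta.dup.go.pu:.

1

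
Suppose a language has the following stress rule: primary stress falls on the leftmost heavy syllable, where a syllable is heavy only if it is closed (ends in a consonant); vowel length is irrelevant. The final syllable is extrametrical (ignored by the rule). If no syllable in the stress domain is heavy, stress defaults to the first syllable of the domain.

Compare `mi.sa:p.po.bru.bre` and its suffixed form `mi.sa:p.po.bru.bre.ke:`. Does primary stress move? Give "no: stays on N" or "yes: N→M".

Base `mi.sa:p.po.bru.bre` (5 syllables):
  The final syllable (5, bre) is extrametrical; the stress domain is syllables 1–4.
  Weights: 1 mi L, 2 sa:p H, 3 po L, 4 bru L.
  Heavy syllables in the domain: 2. The leftmost is syllable 2 (sa:p).
  → primary stress on syllable 2.
Suffixed `mi.sa:p.po.bru.bre.ke:` (6 syllables):
  The final syllable (6, ke:) is extrametrical; the stress domain is syllables 1–5.
  Weights: 1 mi L, 2 sa:p H, 3 po L, 4 bru L, 5 bre L.
  Heavy syllables in the domain: 2. The leftmost is syllable 2 (sa:p).
  → primary stress on syllable 2.

no: stays on 2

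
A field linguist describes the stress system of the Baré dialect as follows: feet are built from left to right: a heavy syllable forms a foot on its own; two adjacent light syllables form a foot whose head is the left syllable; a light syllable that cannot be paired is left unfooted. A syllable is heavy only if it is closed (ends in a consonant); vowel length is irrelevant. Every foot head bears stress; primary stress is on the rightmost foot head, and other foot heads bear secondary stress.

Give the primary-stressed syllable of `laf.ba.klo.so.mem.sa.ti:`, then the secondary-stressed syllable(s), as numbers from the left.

primary 6, secondary 1, 2, 5

Weights: 1 laf H, 2 ba L, 3 klo L, 4 so L, 5 mem H, 6 sa L, 7 ti: L.
Parse left to right (heavy = foot alone; LL = one foot; stranded L unfooted): (ˈlaf) (ˈba.klo) so (ˈmem) (ˈsa.ti:).
Foot heads: 1, 2, 5, 6.
Primary stress on the rightmost head = syllable 6.
Secondary stress on 1, 2, 5: ˌlaf.ˌba.klo.so.ˌmem.ˈsa.ti:.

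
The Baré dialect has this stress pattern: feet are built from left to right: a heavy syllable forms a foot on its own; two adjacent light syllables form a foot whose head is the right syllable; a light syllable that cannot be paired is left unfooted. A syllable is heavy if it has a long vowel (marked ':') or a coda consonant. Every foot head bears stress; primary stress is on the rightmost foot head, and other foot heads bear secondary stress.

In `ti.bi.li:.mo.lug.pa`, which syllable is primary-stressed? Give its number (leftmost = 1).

Weights: 1 ti L, 2 bi L, 3 li: H, 4 mo L, 5 lug H, 6 pa L.
Parse left to right (heavy = foot alone; LL = one foot; stranded L unfooted): (ti.ˈbi) (ˈli:) mo (ˈlug) pa.
Foot heads: 2, 3, 5.
Primary stress on the rightmost head = syllable 5.
Primary stress: syllable 5 → ti.bi.li:.mo.ˈlug.pa.

5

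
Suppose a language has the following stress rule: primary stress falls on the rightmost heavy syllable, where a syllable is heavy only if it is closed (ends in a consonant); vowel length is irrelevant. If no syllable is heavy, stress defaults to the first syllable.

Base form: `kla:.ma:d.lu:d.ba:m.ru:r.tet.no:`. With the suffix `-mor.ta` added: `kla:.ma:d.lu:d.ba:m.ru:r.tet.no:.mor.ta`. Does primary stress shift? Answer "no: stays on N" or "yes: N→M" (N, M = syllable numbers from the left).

Base `kla:.ma:d.lu:d.ba:m.ru:r.tet.no:` (7 syllables):
  Weights: 1 kla: L, 2 ma:d H, 3 lu:d H, 4 ba:m H, 5 ru:r H, 6 tet H, 7 no: L.
  Heavy syllables in the domain: 2, 3, 4, 5, 6. The rightmost is syllable 6 (tet).
  → primary stress on syllable 6.
Suffixed `kla:.ma:d.lu:d.ba:m.ru:r.tet.no:.mor.ta` (9 syllables):
  Weights: 1 kla: L, 2 ma:d H, 3 lu:d H, 4 ba:m H, 5 ru:r H, 6 tet H, 7 no: L, 8 mor H, 9 ta L.
  Heavy syllables in the domain: 2, 3, 4, 5, 6, 8. The rightmost is syllable 8 (mor).
  → primary stress on syllable 8.

yes: 6→8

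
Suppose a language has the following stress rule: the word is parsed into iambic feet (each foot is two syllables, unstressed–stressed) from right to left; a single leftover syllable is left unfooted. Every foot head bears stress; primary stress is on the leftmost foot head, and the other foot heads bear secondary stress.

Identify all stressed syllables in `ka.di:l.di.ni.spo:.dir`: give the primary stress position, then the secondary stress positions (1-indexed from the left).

Parse right to left into iambic (σˈσ) feet: (ka.ˈdi:l) (di.ˈni) (spo:.ˈdir).
Foot heads (stressed positions): 2, 4, 6.
End Rule Leftmost: primary stress on the leftmost head = syllable 2.
Secondary stress on 4, 6: ka.ˈdi:l.di.ˌni.spo:.ˌdir.

primary 2, secondary 4, 6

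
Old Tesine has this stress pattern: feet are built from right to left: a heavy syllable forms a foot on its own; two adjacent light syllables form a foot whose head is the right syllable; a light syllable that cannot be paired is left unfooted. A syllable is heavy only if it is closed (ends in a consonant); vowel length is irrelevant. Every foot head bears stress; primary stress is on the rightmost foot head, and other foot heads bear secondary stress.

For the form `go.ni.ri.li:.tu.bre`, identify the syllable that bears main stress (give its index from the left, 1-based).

Weights: 1 go L, 2 ni L, 3 ri L, 4 li: L, 5 tu L, 6 bre L.
Parse right to left (heavy = foot alone; LL = one foot; stranded L unfooted): (go.ˈni) (ri.ˈli:) (tu.ˈbre).
Foot heads: 2, 4, 6.
Primary stress on the rightmost head = syllable 6.
Primary stress: syllable 6 → go.ni.ri.li:.tu.ˈbre.

6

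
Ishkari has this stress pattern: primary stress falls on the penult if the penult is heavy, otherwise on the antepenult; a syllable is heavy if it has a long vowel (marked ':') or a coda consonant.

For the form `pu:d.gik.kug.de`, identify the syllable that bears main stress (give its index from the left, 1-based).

3

Weights: 2 gik H, 3 kug H, 4 de L.
The penult (syllable 3, kug) is heavy, so it takes stress.
Primary stress: syllable 3 → pu:d.gik.ˈkug.de.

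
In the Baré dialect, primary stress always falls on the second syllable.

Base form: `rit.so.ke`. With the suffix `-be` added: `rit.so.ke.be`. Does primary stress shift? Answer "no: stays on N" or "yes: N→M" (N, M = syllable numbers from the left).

no: stays on 2

Base `rit.so.ke` (3 syllables):
  The word has 3 syllables; the second syllable is syllable 2 (so).
  → primary stress on syllable 2.
Suffixed `rit.so.ke.be` (4 syllables):
  The word has 4 syllables; the second syllable is syllable 2 (so).
  → primary stress on syllable 2.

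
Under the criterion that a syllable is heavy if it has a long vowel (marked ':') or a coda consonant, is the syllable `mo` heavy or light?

`mo`: short vowel, open (no coda). Short vowel, open → light.

light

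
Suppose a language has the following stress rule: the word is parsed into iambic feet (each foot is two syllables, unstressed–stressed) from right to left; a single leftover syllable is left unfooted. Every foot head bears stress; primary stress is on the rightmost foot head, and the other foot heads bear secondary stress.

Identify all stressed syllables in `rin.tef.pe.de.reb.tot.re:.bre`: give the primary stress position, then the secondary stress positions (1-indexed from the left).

primary 8, secondary 2, 4, 6

Parse right to left into iambic (σˈσ) feet: (rin.ˈtef) (pe.ˈde) (reb.ˈtot) (re:.ˈbre).
Foot heads (stressed positions): 2, 4, 6, 8.
End Rule Rightmost: primary stress on the rightmost head = syllable 8.
Secondary stress on 2, 4, 6: rin.ˌtef.pe.ˌde.reb.ˌtot.re:.ˈbre.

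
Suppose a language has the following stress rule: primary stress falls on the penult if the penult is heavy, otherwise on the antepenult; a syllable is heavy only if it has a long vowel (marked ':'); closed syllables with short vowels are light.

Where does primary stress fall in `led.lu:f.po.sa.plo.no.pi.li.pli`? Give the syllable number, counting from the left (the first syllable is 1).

7

Weights: 7 pi L, 8 li L, 9 pli L.
The penult (syllable 8, li) is light, so stress falls on the antepenult (syllable 7, pi).
Primary stress: syllable 7 → led.lu:f.po.sa.plo.no.ˈpi.li.pli.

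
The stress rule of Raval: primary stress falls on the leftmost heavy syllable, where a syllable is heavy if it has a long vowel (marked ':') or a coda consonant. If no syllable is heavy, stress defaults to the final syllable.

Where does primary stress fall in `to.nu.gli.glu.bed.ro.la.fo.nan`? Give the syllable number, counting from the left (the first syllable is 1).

5

Weights: 1 to L, 2 nu L, 3 gli L, 4 glu L, 5 bed H, 6 ro L, 7 la L, 8 fo L, 9 nan H.
Heavy syllables in the domain: 5, 9. The leftmost is syllable 5 (bed).
Primary stress: syllable 5 → to.nu.gli.glu.ˈbed.ro.la.fo.nan.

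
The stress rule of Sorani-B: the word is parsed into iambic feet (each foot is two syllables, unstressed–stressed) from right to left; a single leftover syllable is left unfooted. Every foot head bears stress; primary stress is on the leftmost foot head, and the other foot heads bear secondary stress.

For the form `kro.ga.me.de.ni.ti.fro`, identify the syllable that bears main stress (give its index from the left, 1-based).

Parse right to left into iambic (σˈσ) feet: kro (ga.ˈme) (de.ˈni) (ti.ˈfro). Syllable 1 is left unfooted.
Foot heads (stressed positions): 3, 5, 7.
End Rule Leftmost: primary stress on the leftmost head = syllable 3.
Primary stress: syllable 3 → kro.ga.ˈme.de.ni.ti.fro.

3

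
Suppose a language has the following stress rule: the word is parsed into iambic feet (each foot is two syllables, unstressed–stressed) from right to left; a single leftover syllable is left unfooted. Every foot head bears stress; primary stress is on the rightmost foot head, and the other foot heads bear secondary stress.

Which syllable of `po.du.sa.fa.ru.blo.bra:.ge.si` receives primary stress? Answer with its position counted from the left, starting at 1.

9

Parse right to left into iambic (σˈσ) feet: po (du.ˈsa) (fa.ˈru) (blo.ˈbra:) (ge.ˈsi). Syllable 1 is left unfooted.
Foot heads (stressed positions): 3, 5, 7, 9.
End Rule Rightmost: primary stress on the rightmost head = syllable 9.
Primary stress: syllable 9 → po.du.sa.fa.ru.blo.bra:.ge.ˈsi.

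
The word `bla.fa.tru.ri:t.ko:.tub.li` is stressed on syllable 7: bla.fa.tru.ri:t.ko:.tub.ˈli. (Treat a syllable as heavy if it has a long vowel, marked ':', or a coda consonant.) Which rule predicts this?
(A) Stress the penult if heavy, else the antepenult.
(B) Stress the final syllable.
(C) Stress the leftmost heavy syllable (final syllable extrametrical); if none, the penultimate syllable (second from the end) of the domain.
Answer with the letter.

B

Rule A → syllable 6 (observed: 7).
Rule B → syllable 7 ✓.
Rule C → syllable 4 (observed: 7).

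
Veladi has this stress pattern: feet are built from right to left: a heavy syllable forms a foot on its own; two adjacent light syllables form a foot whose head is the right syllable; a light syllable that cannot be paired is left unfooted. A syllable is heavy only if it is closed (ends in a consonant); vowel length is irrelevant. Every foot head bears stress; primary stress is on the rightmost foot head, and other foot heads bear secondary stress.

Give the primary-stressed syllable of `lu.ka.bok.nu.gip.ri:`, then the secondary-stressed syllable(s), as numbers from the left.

Weights: 1 lu L, 2 ka L, 3 bok H, 4 nu L, 5 gip H, 6 ri: L.
Parse right to left (heavy = foot alone; LL = one foot; stranded L unfooted): (lu.ˈka) (ˈbok) nu (ˈgip) ri:.
Foot heads: 2, 3, 5.
Primary stress on the rightmost head = syllable 5.
Secondary stress on 2, 3: lu.ˌka.ˌbok.nu.ˈgip.ri:.

primary 5, secondary 2, 3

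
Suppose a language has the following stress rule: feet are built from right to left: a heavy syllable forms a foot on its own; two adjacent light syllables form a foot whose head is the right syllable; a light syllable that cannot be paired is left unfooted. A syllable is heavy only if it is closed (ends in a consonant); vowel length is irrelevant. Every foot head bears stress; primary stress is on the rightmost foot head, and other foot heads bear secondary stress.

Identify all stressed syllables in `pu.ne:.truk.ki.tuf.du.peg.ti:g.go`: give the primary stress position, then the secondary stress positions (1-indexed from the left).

Weights: 1 pu L, 2 ne: L, 3 truk H, 4 ki L, 5 tuf H, 6 du L, 7 peg H, 8 ti:g H, 9 go L.
Parse right to left (heavy = foot alone; LL = one foot; stranded L unfooted): (pu.ˈne:) (ˈtruk) ki (ˈtuf) du (ˈpeg) (ˈti:g) go.
Foot heads: 2, 3, 5, 7, 8.
Primary stress on the rightmost head = syllable 8.
Secondary stress on 2, 3, 5, 7: pu.ˌne:.ˌtruk.ki.ˌtuf.du.ˌpeg.ˈti:g.go.

primary 8, secondary 2, 3, 5, 7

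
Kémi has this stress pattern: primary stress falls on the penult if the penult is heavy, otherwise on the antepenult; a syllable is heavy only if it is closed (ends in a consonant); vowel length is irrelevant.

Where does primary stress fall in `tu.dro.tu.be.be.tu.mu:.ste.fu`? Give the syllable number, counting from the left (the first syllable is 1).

Weights: 7 mu: L, 8 ste L, 9 fu L.
The penult (syllable 8, ste) is light, so stress falls on the antepenult (syllable 7, mu:).
Primary stress: syllable 7 → tu.dro.tu.be.be.tu.ˈmu:.ste.fu.

7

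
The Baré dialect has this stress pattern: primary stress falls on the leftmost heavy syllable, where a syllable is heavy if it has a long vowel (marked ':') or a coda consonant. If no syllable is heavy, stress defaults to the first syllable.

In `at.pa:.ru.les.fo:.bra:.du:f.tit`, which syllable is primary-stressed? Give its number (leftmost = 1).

Weights: 1 at H, 2 pa: H, 3 ru L, 4 les H, 5 fo: H, 6 bra: H, 7 du:f H, 8 tit H.
Heavy syllables in the domain: 1, 2, 4, 5, 6, 7, 8. The leftmost is syllable 1 (at).
Primary stress: syllable 1 → ˈat.pa:.ru.les.fo:.bra:.du:f.tit.

1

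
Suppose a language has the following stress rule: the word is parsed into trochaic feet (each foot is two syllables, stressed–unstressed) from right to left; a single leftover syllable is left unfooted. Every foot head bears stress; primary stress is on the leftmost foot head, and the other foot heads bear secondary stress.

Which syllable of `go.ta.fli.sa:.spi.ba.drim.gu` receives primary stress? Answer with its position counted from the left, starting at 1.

Parse right to left into trochaic (ˈσσ) feet: (ˈgo.ta) (ˈfli.sa:) (ˈspi.ba) (ˈdrim.gu).
Foot heads (stressed positions): 1, 3, 5, 7.
End Rule Leftmost: primary stress on the leftmost head = syllable 1.
Primary stress: syllable 1 → ˈgo.ta.fli.sa:.spi.ba.drim.gu.

1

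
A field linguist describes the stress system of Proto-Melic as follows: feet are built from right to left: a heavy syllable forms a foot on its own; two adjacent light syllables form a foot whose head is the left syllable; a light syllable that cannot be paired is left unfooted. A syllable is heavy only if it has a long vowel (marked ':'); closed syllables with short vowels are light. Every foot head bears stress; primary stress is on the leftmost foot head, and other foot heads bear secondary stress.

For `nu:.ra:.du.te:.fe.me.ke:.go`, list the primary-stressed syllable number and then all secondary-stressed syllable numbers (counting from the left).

Weights: 1 nu: H, 2 ra: H, 3 du L, 4 te: H, 5 fe L, 6 me L, 7 ke: H, 8 go L.
Parse right to left (heavy = foot alone; LL = one foot; stranded L unfooted): (ˈnu:) (ˈra:) du (ˈte:) (ˈfe.me) (ˈke:) go.
Foot heads: 1, 2, 4, 5, 7.
Primary stress on the leftmost head = syllable 1.
Secondary stress on 2, 4, 5, 7: ˈnu:.ˌra:.du.ˌte:.ˌfe.me.ˌke:.go.

primary 1, secondary 2, 4, 5, 7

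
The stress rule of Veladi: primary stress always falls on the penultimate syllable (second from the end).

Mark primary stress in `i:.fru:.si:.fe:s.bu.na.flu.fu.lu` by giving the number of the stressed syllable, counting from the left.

The word has 9 syllables; the penultimate syllable (second from the end) is syllable 8 (fu).
Primary stress: syllable 8 → i:.fru:.si:.fe:s.bu.na.flu.ˈfu.lu.

8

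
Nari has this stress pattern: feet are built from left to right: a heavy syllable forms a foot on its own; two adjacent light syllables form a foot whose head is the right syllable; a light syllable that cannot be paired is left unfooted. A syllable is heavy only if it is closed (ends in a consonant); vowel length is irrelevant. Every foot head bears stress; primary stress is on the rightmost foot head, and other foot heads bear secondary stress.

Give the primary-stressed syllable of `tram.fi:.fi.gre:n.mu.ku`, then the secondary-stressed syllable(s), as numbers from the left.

Weights: 1 tram H, 2 fi: L, 3 fi L, 4 gre:n H, 5 mu L, 6 ku L.
Parse left to right (heavy = foot alone; LL = one foot; stranded L unfooted): (ˈtram) (fi:.ˈfi) (ˈgre:n) (mu.ˈku).
Foot heads: 1, 3, 4, 6.
Primary stress on the rightmost head = syllable 6.
Secondary stress on 1, 3, 4: ˌtram.fi:.ˌfi.ˌgre:n.mu.ˈku.

primary 6, secondary 1, 3, 4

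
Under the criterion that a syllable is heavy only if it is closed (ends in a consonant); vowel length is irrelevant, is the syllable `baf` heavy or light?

heavy

`baf`: short vowel, closed (coda /f/). Closed (coda /f/) → heavy.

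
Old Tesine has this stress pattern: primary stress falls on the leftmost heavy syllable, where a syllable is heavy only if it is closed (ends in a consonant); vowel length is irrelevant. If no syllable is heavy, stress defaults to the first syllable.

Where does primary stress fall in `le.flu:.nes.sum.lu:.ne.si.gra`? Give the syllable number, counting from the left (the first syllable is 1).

Weights: 1 le L, 2 flu: L, 3 nes H, 4 sum H, 5 lu: L, 6 ne L, 7 si L, 8 gra L.
Heavy syllables in the domain: 3, 4. The leftmost is syllable 3 (nes).
Primary stress: syllable 3 → le.flu:.ˈnes.sum.lu:.ne.si.gra.

3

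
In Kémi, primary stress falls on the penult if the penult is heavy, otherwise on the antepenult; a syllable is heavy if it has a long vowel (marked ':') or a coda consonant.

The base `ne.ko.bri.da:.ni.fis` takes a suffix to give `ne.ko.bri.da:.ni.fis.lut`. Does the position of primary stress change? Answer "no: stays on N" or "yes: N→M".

yes: 4→6

Base `ne.ko.bri.da:.ni.fis` (6 syllables):
  Weights: 4 da: H, 5 ni L, 6 fis H.
  The penult (syllable 5, ni) is light, so stress falls on the antepenult (syllable 4, da:).
  → primary stress on syllable 4.
Suffixed `ne.ko.bri.da:.ni.fis.lut` (7 syllables):
  Weights: 5 ni L, 6 fis H, 7 lut H.
  The penult (syllable 6, fis) is heavy, so it takes stress.
  → primary stress on syllable 6.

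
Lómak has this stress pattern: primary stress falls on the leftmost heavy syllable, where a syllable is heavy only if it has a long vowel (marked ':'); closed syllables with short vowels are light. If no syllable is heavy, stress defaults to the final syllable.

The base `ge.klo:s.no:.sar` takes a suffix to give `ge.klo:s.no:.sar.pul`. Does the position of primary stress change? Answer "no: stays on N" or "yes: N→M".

Base `ge.klo:s.no:.sar` (4 syllables):
  Weights: 1 ge L, 2 klo:s H, 3 no: H, 4 sar L.
  Heavy syllables in the domain: 2, 3. The leftmost is syllable 2 (klo:s).
  → primary stress on syllable 2.
Suffixed `ge.klo:s.no:.sar.pul` (5 syllables):
  Weights: 1 ge L, 2 klo:s H, 3 no: H, 4 sar L, 5 pul L.
  Heavy syllables in the domain: 2, 3. The leftmost is syllable 2 (klo:s).
  → primary stress on syllable 2.

no: stays on 2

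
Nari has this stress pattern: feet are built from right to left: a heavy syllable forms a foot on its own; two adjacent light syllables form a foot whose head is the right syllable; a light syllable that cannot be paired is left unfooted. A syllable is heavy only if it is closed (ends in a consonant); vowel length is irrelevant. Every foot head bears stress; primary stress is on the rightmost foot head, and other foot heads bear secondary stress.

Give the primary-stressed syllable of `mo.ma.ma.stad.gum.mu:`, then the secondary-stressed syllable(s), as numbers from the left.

Weights: 1 mo L, 2 ma L, 3 ma L, 4 stad H, 5 gum H, 6 mu: L.
Parse right to left (heavy = foot alone; LL = one foot; stranded L unfooted): mo (ma.ˈma) (ˈstad) (ˈgum) mu:.
Foot heads: 3, 4, 5.
Primary stress on the rightmost head = syllable 5.
Secondary stress on 3, 4: mo.ma.ˌma.ˌstad.ˈgum.mu:.

primary 5, secondary 3, 4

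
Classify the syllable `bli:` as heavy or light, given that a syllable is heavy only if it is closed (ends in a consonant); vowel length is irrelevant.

`bli:`: long vowel, open (no coda). Open (no coda) → light.

light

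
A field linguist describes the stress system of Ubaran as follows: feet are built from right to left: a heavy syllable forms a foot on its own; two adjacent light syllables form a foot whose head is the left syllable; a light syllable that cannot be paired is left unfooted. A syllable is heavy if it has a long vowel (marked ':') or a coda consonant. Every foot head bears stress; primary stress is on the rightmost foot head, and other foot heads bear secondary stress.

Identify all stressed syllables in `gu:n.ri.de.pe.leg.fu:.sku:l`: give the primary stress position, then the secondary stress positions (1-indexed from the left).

Weights: 1 gu:n H, 2 ri L, 3 de L, 4 pe L, 5 leg H, 6 fu: H, 7 sku:l H.
Parse right to left (heavy = foot alone; LL = one foot; stranded L unfooted): (ˈgu:n) ri (ˈde.pe) (ˈleg) (ˈfu:) (ˈsku:l).
Foot heads: 1, 3, 5, 6, 7.
Primary stress on the rightmost head = syllable 7.
Secondary stress on 1, 3, 5, 6: ˌgu:n.ri.ˌde.pe.ˌleg.ˌfu:.ˈsku:l.

primary 7, secondary 1, 3, 5, 6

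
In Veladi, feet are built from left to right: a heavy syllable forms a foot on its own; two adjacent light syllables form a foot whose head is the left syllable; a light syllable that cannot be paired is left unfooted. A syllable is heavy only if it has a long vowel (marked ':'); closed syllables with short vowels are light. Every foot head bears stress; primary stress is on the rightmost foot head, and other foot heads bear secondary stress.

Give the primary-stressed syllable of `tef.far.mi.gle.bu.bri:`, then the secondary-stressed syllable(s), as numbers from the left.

Weights: 1 tef L, 2 far L, 3 mi L, 4 gle L, 5 bu L, 6 bri: H.
Parse left to right (heavy = foot alone; LL = one foot; stranded L unfooted): (ˈtef.far) (ˈmi.gle) bu (ˈbri:).
Foot heads: 1, 3, 6.
Primary stress on the rightmost head = syllable 6.
Secondary stress on 1, 3: ˌtef.far.ˌmi.gle.bu.ˈbri:.

primary 6, secondary 1, 3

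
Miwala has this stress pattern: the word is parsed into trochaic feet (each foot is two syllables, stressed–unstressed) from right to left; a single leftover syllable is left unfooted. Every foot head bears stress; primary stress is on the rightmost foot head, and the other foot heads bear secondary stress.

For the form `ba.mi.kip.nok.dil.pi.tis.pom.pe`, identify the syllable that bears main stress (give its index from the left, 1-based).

8

Parse right to left into trochaic (ˈσσ) feet: ba (ˈmi.kip) (ˈnok.dil) (ˈpi.tis) (ˈpom.pe). Syllable 1 is left unfooted.
Foot heads (stressed positions): 2, 4, 6, 8.
End Rule Rightmost: primary stress on the rightmost head = syllable 8.
Primary stress: syllable 8 → ba.mi.kip.nok.dil.pi.tis.ˈpom.pe.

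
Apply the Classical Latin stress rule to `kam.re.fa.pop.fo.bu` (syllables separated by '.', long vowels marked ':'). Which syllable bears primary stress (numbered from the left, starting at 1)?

Classical Latin: stress the penult if heavy (long vowel or closed), else the antepenult.
Weights: 4 pop H, 5 fo L, 6 bu L.
The penult (syllable 5, fo) is light, so stress falls on the antepenult (syllable 4, pop).
Stress on syllable 4: kam.re.fa.ˈpop.fo.bu.

4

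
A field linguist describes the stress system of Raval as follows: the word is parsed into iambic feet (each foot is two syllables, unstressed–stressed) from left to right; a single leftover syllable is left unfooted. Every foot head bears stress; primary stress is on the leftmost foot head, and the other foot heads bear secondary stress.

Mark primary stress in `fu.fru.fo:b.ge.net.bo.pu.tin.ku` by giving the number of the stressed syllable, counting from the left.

2

Parse left to right into iambic (σˈσ) feet: (fu.ˈfru) (fo:b.ˈge) (net.ˈbo) (pu.ˈtin) ku. Syllable 9 is left unfooted.
Foot heads (stressed positions): 2, 4, 6, 8.
End Rule Leftmost: primary stress on the leftmost head = syllable 2.
Primary stress: syllable 2 → fu.ˈfru.fo:b.ge.net.bo.pu.tin.ku.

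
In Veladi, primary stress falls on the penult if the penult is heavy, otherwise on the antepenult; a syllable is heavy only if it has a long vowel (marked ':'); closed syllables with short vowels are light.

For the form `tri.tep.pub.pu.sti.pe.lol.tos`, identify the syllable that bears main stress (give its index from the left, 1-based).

6

Weights: 6 pe L, 7 lol L, 8 tos L.
The penult (syllable 7, lol) is light, so stress falls on the antepenult (syllable 6, pe).
Primary stress: syllable 6 → tri.tep.pub.pu.sti.ˈpe.lol.tos.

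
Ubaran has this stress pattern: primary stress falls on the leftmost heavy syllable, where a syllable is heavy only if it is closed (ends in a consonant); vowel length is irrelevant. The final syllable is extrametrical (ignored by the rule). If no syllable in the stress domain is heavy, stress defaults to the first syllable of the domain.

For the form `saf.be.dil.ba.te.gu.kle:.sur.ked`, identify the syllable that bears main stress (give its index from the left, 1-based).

1

The final syllable (9, ked) is extrametrical; the stress domain is syllables 1–8.
Weights: 1 saf H, 2 be L, 3 dil H, 4 ba L, 5 te L, 6 gu L, 7 kle: L, 8 sur H.
Heavy syllables in the domain: 1, 3, 8. The leftmost is syllable 1 (saf).
Primary stress: syllable 1 → ˈsaf.be.dil.ba.te.gu.kle:.sur.ked.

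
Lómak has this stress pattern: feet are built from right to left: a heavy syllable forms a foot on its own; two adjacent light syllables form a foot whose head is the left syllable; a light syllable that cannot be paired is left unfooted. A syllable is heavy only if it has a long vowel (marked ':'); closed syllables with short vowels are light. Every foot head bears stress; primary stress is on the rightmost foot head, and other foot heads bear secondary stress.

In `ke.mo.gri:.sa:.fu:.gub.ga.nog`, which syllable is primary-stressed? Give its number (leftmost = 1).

Weights: 1 ke L, 2 mo L, 3 gri: H, 4 sa: H, 5 fu: H, 6 gub L, 7 ga L, 8 nog L.
Parse right to left (heavy = foot alone; LL = one foot; stranded L unfooted): (ˈke.mo) (ˈgri:) (ˈsa:) (ˈfu:) gub (ˈga.nog).
Foot heads: 1, 3, 4, 5, 7.
Primary stress on the rightmost head = syllable 7.
Primary stress: syllable 7 → ke.mo.gri:.sa:.fu:.gub.ˈga.nog.

7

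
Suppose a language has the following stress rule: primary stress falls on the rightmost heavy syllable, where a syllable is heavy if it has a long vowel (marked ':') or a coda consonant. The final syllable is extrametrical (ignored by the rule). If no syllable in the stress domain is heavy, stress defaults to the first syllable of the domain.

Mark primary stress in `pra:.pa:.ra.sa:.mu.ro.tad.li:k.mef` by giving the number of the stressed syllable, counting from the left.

The final syllable (9, mef) is extrametrical; the stress domain is syllables 1–8.
Weights: 1 pra: H, 2 pa: H, 3 ra L, 4 sa: H, 5 mu L, 6 ro L, 7 tad H, 8 li:k H.
Heavy syllables in the domain: 1, 2, 4, 7, 8. The rightmost is syllable 8 (li:k).
Primary stress: syllable 8 → pra:.pa:.ra.sa:.mu.ro.tad.ˈli:k.mef.

8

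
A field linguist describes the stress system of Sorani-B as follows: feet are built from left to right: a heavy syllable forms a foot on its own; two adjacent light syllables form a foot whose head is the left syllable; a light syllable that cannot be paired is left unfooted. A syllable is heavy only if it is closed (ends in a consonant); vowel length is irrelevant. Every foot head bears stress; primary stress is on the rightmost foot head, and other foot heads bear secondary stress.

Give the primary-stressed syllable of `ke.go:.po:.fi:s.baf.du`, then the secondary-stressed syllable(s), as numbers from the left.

primary 5, secondary 1, 4

Weights: 1 ke L, 2 go: L, 3 po: L, 4 fi:s H, 5 baf H, 6 du L.
Parse left to right (heavy = foot alone; LL = one foot; stranded L unfooted): (ˈke.go:) po: (ˈfi:s) (ˈbaf) du.
Foot heads: 1, 4, 5.
Primary stress on the rightmost head = syllable 5.
Secondary stress on 1, 4: ˌke.go:.po:.ˌfi:s.ˈbaf.du.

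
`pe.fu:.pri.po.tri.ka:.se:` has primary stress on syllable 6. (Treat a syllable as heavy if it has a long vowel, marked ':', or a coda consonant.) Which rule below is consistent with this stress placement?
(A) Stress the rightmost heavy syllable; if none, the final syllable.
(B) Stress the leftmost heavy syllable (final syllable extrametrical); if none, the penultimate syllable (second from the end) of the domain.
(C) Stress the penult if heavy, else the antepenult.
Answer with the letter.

Rule A → syllable 7 (observed: 6).
Rule B → syllable 2 (observed: 6).
Rule C → syllable 6 ✓.

C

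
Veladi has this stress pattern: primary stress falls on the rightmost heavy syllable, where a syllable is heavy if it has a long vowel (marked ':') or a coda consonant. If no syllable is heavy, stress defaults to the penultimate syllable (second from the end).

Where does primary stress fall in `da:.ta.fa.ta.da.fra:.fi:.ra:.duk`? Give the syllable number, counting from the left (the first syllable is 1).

9

Weights: 1 da: H, 2 ta L, 3 fa L, 4 ta L, 5 da L, 6 fra: H, 7 fi: H, 8 ra: H, 9 duk H.
Heavy syllables in the domain: 1, 6, 7, 8, 9. The rightmost is syllable 9 (duk).
Primary stress: syllable 9 → da:.ta.fa.ta.da.fra:.fi:.ra:.ˈduk.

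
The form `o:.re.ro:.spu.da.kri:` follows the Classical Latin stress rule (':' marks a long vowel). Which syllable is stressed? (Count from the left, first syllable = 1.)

4

Classical Latin: stress the penult if heavy (long vowel or closed), else the antepenult.
Weights: 4 spu L, 5 da L, 6 kri: H.
The penult (syllable 5, da) is light, so stress falls on the antepenult (syllable 4, spu).
Stress on syllable 4: o:.re.ro:.ˈspu.da.kri:.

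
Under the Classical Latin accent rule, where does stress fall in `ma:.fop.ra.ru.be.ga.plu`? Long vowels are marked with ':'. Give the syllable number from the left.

Classical Latin: stress the penult if heavy (long vowel or closed), else the antepenult.
Weights: 5 be L, 6 ga L, 7 plu L.
The penult (syllable 6, ga) is light, so stress falls on the antepenult (syllable 5, be).
Stress on syllable 5: ma:.fop.ra.ru.ˈbe.ga.plu.

5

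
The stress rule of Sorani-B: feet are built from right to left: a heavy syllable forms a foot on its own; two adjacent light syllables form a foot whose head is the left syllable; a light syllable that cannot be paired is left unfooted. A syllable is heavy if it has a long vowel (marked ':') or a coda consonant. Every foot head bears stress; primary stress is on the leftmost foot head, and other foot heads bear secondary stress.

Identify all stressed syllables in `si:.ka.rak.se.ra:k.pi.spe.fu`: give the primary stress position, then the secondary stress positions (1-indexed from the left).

primary 1, secondary 3, 5, 7

Weights: 1 si: H, 2 ka L, 3 rak H, 4 se L, 5 ra:k H, 6 pi L, 7 spe L, 8 fu L.
Parse right to left (heavy = foot alone; LL = one foot; stranded L unfooted): (ˈsi:) ka (ˈrak) se (ˈra:k) pi (ˈspe.fu).
Foot heads: 1, 3, 5, 7.
Primary stress on the leftmost head = syllable 1.
Secondary stress on 3, 5, 7: ˈsi:.ka.ˌrak.se.ˌra:k.pi.ˌspe.fu.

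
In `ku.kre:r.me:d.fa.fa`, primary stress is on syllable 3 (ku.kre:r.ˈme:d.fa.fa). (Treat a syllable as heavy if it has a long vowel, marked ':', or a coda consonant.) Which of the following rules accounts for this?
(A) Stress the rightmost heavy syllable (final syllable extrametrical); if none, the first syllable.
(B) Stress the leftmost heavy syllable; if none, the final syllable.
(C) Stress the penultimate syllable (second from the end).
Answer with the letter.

Rule A → syllable 3 ✓.
Rule B → syllable 2 (observed: 3).
Rule C → syllable 4 (observed: 3).

A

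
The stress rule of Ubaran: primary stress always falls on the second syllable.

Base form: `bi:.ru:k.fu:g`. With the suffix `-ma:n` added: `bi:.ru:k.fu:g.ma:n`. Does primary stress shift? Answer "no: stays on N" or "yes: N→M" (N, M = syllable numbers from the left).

Base `bi:.ru:k.fu:g` (3 syllables):
  The word has 3 syllables; the second syllable is syllable 2 (ru:k).
  → primary stress on syllable 2.
Suffixed `bi:.ru:k.fu:g.ma:n` (4 syllables):
  The word has 4 syllables; the second syllable is syllable 2 (ru:k).
  → primary stress on syllable 2.

no: stays on 2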